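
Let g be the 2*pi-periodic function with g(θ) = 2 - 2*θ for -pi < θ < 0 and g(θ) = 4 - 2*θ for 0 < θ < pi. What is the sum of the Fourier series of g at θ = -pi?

At θ = -pi the one-sided limits are g(-pi^-) = 4 - 2*pi and g(-pi^+) = 2 + 2*pi.
By Dirichlet's theorem the series converges to their average, [(4 - 2*pi) + (2 + 2*pi)]/2 = 3.

3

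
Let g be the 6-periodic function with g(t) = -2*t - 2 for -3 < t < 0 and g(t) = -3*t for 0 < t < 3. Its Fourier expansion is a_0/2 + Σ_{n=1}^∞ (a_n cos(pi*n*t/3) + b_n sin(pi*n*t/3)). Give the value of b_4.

15/(4*pi)

b_4 = 1/3 ∫_{-3}^{3} g(t) sin(4*pi*t/3) dt.
Split the integral at the breakpoints.
Integrating by parts (boundary term plus one more integral), an antiderivative of (-2*t - 2) sin(4*pi*t/3) is 3*t*cos(4*pi*t/3)/(2*pi) - 9*sin(4*pi*t/3)/(8*pi**2) + 3*cos(4*pi*t/3)/(2*pi); evaluating from -3 to 0: ∫_{-3}^{0} (-2*t - 2) sin(4*pi*t/3) dt = (3/(2*pi)) - (-3/pi) = 9/(2*pi).
Integrating by parts (boundary term plus one more integral), an antiderivative of (-3*t) sin(4*pi*t/3) is 9*t*cos(4*pi*t/3)/(4*pi) - 27*sin(4*pi*t/3)/(16*pi**2); evaluating from 0 to 3: ∫_{0}^{3} (-3*t) sin(4*pi*t/3) dt = (27/(4*pi)) - (0) = 27/(4*pi).
Summing the pieces and multiplying by (1/3) gives b_4 = 15/(4*pi).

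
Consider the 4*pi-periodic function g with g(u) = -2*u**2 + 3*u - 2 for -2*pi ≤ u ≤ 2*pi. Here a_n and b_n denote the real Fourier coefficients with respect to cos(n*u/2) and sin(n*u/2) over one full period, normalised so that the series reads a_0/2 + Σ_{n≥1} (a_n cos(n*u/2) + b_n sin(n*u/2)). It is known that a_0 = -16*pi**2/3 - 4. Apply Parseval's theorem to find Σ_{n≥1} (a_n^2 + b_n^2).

pi**2*(24 + 512*pi**2/45)

Parseval: a_0^2/2 + Σ_{n≥1} (a_n^2+b_n^2) = (1/(2*pi)) ∫_{-2*pi}^{2*pi} g(u)^2 du = 8 + 136*pi**2/3 + 128*pi**4/5.
Subtract a_0^2/2 = 8*(3 + 4*pi**2)**2/9: Σ (a_n^2+b_n^2) = pi**2*(24 + 512*pi**2/45).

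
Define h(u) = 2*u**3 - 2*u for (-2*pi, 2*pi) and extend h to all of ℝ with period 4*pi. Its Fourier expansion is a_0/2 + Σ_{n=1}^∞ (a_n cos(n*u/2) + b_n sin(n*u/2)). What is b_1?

-200 + 32*pi**2

b_1 = (1/(2*pi)) ∫_{-2*pi}^{2*pi} h(u) sin(u/2) du.
h is odd and sin(u/2) is odd, so the integrand is even and b_1 = 1/pi ∫_0^{2*pi} h(u) sin(u/2) du.
Integrating by parts three times (tabular method), an antiderivative of (2*u**3 - 2*u) sin(u/2) is -4*u**3*cos(u/2) + 24*u**2*sin(u/2) + 100*u*cos(u/2) - 200*sin(u/2); evaluating from 0 to 2*pi: ∫_{0}^{2*pi} (2*u**3 - 2*u) sin(u/2) du = (-200*pi + 32*pi**3) - (0) = -200*pi + 32*pi**3.
Hence b_1 = (1/pi)·(-200*pi + 32*pi**3) = -200 + 32*pi**2.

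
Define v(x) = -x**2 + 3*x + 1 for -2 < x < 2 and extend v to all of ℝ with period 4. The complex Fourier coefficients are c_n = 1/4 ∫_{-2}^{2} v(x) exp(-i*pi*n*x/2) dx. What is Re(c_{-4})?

Since v is real-valued, Re(c_{-4}) = 1/4 ∫_{-2}^{2} v(x) cos(-2*pi*x) dx = a_{4}/2.
Integrating by parts twice (tabular method), an antiderivative of (-x**2 + 3*x + 1) cos(-2*pi*x) is -x**2*sin(2*pi*x)/(2*pi) + 3*x*sin(2*pi*x)/(2*pi) - x*cos(2*pi*x)/(2*pi**2) + sin(2*pi*x)/(4*pi**3) + sin(2*pi*x)/(2*pi) + 3*cos(2*pi*x)/(4*pi**2); evaluating from -2 to 2: ∫_{-2}^{2} (-x**2 + 3*x + 1) cos(-2*pi*x) dx = (-1/(4*pi**2)) - (7/(4*pi**2)) = -2/pi**2.
Hence Re(c_{-4}) = (1/4)·(-2/pi**2) = -1/(2*pi**2).

-1/(2*pi**2)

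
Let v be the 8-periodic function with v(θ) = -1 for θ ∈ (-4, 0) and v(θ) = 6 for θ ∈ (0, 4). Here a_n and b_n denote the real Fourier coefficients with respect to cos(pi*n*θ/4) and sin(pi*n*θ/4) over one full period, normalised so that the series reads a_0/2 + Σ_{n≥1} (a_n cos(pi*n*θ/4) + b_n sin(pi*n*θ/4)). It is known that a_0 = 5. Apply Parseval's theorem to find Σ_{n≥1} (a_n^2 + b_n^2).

Parseval: a_0^2/2 + Σ_{n≥1} (a_n^2+b_n^2) = 1/4 ∫_{-4}^{4} v(θ)^2 dθ = 37.
Subtract a_0^2/2 = 25/2: Σ (a_n^2+b_n^2) = 49/2.

49/2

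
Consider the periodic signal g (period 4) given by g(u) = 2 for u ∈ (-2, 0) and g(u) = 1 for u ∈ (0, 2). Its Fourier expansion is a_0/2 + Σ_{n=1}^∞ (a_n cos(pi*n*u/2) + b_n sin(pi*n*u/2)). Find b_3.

-2/(3*pi)

b_3 = 1/2 ∫_{-2}^{2} g(u) sin(3*pi*u/2) du.
Split the integral at the breakpoints.
Directly, an antiderivative of (2) sin(3*pi*u/2) is -4*cos(3*pi*u/2)/(3*pi); evaluating from -2 to 0: ∫_{-2}^{0} (2) sin(3*pi*u/2) du = (-4/(3*pi)) - (4/(3*pi)) = -8/(3*pi).
Directly, an antiderivative of (1) sin(3*pi*u/2) is -2*cos(3*pi*u/2)/(3*pi); evaluating from 0 to 2: ∫_{0}^{2} (1) sin(3*pi*u/2) du = (2/(3*pi)) - (-2/(3*pi)) = 4/(3*pi).
Summing the pieces and multiplying by (1/2) gives b_3 = -2/(3*pi).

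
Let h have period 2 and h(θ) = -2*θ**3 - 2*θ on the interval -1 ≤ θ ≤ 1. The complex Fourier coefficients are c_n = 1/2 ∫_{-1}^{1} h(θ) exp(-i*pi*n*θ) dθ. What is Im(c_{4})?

(3/16 - pi**2)/pi**3

Since h is real-valued, Im(c_{4}) = -1/2 ∫_{-1}^{1} h(θ) sin(4*pi*θ) dθ = -b_{4}/2.
h is odd and sin(4*pi*θ) is odd, so the integrand is even: ∫_{-1}^{1} h(θ) sin(4*pi*θ) dθ = 2∫_0^{1} h(θ) sin(4*pi*θ) dθ.
Integrating by parts three times (tabular method), an antiderivative of (-2*θ**3 - 2*θ) sin(4*pi*θ) is θ**3*cos(4*pi*θ)/(2*pi) - 3*θ**2*sin(4*pi*θ)/(8*pi**2) - 3*θ*cos(4*pi*θ)/(16*pi**3) + θ*cos(4*pi*θ)/(2*pi) - sin(4*pi*θ)/(8*pi**2) + 3*sin(4*pi*θ)/(64*pi**4); evaluating from 0 to 1: ∫_{0}^{1} (-2*θ**3 - 2*θ) sin(4*pi*θ) dθ = ((-3/16 + pi**2)/pi**3) - (0) = (-3/16 + pi**2)/pi**3.
So ∫_{-1}^{1} h(θ) sin(4*pi*θ) dθ = -3/(8*pi**3) + 2/pi.
Hence Im(c_{4}) = (-1/2)·(-3/(8*pi**3) + 2/pi) = (3/16 - pi**2)/pi**3.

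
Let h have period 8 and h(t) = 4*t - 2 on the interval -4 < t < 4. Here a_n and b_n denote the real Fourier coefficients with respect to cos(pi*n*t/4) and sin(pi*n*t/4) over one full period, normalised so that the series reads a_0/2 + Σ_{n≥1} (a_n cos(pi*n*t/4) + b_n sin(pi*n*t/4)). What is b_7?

b_7 = 1/4 ∫_{-4}^{4} h(t) sin(7*pi*t/4) dt.
Integrating by parts (boundary term plus one more integral), an antiderivative of (4*t - 2) sin(7*pi*t/4) is -16*t*cos(7*pi*t/4)/(7*pi) + 64*sin(7*pi*t/4)/(49*pi**2) + 8*cos(7*pi*t/4)/(7*pi); evaluating from -4 to 4: ∫_{-4}^{4} (4*t - 2) sin(7*pi*t/4) dt = (8/pi) - (-72/(7*pi)) = 128/(7*pi).
Hence b_7 = (1/4)·(128/(7*pi)) = 32/(7*pi).

32/(7*pi)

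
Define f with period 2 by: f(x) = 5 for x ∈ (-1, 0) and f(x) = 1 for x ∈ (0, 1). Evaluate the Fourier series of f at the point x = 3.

3

x = 3 differs from x = 1 by 1 full period(s), and the series is 2-periodic.
At x = 1 the one-sided limits are f(1^-) = 1 and f(1^+) = 5.
By Dirichlet's theorem the series converges to their average, [(1) + (5)]/2 = 3.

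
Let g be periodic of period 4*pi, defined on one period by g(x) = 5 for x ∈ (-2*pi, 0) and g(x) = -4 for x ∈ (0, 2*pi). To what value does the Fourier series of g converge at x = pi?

g is continuous at x = pi with value -4, so the series converges to -4 there.

-4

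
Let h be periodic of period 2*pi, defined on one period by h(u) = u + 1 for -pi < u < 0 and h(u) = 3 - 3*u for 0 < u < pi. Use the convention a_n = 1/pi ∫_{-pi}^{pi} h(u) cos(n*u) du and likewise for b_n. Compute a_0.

a_0 = 1/pi ∫_{-pi}^{pi} h(u) du = 1/pi · (2*pi*(2 - pi)) = 4 - 2*pi.

4 - 2*pi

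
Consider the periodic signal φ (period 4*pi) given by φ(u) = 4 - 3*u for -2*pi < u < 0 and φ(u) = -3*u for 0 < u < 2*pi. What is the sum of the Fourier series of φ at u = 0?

At u = 0 the one-sided limits are φ(0^-) = 4 and φ(0^+) = 0.
By Dirichlet's theorem the series converges to their average, [(4) + (0)]/2 = 2.

2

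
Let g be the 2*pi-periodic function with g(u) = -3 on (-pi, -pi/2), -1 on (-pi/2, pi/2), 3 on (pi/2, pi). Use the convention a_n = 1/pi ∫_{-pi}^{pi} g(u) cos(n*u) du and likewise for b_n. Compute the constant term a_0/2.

-1/2

a_0 = 1/pi ∫_{-pi}^{pi} g(u) du = 1/pi · (-pi) = -1.
So the constant term a_0/2 = -1/2.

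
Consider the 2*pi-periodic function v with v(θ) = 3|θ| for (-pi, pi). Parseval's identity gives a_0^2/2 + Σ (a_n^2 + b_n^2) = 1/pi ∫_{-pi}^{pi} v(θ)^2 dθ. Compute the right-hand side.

1/pi ∫_{-pi}^{pi} v(θ)^2 dθ = 1/pi · (6*pi**3) = 6*pi**2.

6*pi**2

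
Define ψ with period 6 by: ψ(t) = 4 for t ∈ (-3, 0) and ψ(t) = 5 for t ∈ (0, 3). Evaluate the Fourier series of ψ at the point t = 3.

t = 3 differs from t = -3 by 1 full period(s), and the series is 6-periodic.
At t = -3 the one-sided limits are ψ(-3^-) = 5 and ψ(-3^+) = 4.
By Dirichlet's theorem the series converges to their average, [(5) + (4)]/2 = 9/2.

9/2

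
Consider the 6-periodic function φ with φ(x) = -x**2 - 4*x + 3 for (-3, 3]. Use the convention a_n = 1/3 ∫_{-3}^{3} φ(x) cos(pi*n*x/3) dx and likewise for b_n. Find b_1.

-24/pi

b_1 = 1/3 ∫_{-3}^{3} φ(x) sin(pi*x/3) dx.
Integrating by parts twice (tabular method), an antiderivative of (-x**2 - 4*x + 3) sin(pi*x/3) is 3*x**2*cos(pi*x/3)/pi - 18*x*sin(pi*x/3)/pi**2 + 12*x*cos(pi*x/3)/pi - 36*sin(pi*x/3)/pi**2 - 9*cos(pi*x/3)/pi - 54*cos(pi*x/3)/pi**3; evaluating from -3 to 3: ∫_{-3}^{3} (-x**2 - 4*x + 3) sin(pi*x/3) dx = (-54/pi + 54/pi**3) - (54/pi**3 + 18/pi) = -72/pi.
Hence b_1 = (1/3)·(-72/pi) = -24/pi.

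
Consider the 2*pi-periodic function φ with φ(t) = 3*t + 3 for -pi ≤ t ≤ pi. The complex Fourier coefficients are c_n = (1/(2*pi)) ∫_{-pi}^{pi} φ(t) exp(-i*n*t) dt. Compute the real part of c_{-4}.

Since φ is real-valued, Re(c_{-4}) = (1/(2*pi)) ∫_{-pi}^{pi} φ(t) cos(-4*t) dt = a_{4}/2.
Integrating by parts (boundary term plus one more integral), an antiderivative of (3*t + 3) cos(-4*t) is 3*t*sin(4*t)/4 + 3*sin(4*t)/4 + 3*cos(4*t)/16; evaluating from -pi to pi: ∫_{-pi}^{pi} (3*t + 3) cos(-4*t) dt = (3/16) - (3/16) = 0.
Hence Re(c_{-4}) = (1/(2*pi))·(0) = 0.

0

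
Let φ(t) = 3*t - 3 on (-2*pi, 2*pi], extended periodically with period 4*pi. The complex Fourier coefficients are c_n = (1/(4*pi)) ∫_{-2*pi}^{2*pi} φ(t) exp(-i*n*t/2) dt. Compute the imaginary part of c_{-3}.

Since φ is real-valued, Im(c_{-3}) = -(1/(4*pi)) ∫_{-2*pi}^{2*pi} φ(t) sin(-3*t/2) dt = b_{3}/2.
Integrating by parts (boundary term plus one more integral), an antiderivative of (3*t - 3) sin(-3*t/2) is 2*t*cos(3*t/2) - 4*sin(3*t/2)/3 - 2*cos(3*t/2); evaluating from -2*pi to 2*pi: ∫_{-2*pi}^{2*pi} (3*t - 3) sin(-3*t/2) dt = (2 - 4*pi) - (2 + 4*pi) = -8*pi.
Hence Im(c_{-3}) = (-1/(4*pi))·(-8*pi) = 2.

2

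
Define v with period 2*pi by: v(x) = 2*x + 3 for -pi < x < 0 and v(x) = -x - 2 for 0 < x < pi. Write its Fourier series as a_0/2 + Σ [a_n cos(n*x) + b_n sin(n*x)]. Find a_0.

a_0 = 1/pi ∫_{-pi}^{pi} v(x) dx = 1/pi · (pi*(2 - 3*pi)/2) = 1 - 3*pi/2.

1 - 3*pi/2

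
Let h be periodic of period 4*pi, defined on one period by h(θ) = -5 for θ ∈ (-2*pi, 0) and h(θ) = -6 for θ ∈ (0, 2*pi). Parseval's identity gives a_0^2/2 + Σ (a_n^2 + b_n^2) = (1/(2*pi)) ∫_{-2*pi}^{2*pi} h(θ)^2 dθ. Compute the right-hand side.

61

(1/(2*pi)) ∫_{-2*pi}^{2*pi} h(θ)^2 dθ = (1/(2*pi)) · (122*pi) = 61.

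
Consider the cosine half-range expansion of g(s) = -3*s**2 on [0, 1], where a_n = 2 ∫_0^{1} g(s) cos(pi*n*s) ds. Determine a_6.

a_6 = 2 ∫_0^{1} (-3*s**2) cos(6*pi*s) ds.
Integrating by parts twice (tabular method), an antiderivative of (-3*s**2) cos(6*pi*s) is -s**2*sin(6*pi*s)/(2*pi) - s*cos(6*pi*s)/(6*pi**2) + sin(6*pi*s)/(36*pi**3); evaluating from 0 to 1: ∫_{0}^{1} (-3*s**2) cos(6*pi*s) ds = (-1/(6*pi**2)) - (0) = -1/(6*pi**2).
Hence a_6 = 2·(-1/(6*pi**2)) = -1/(3*pi**2).

-1/(3*pi**2)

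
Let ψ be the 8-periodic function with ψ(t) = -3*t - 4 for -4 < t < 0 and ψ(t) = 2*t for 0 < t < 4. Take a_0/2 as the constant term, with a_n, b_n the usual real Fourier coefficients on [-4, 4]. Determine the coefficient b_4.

b_4 = 1/4 ∫_{-4}^{4} ψ(t) sin(pi*t) dt.
Split the integral at the breakpoints.
Integrating by parts (boundary term plus one more integral), an antiderivative of (-3*t - 4) sin(pi*t) is 3*t*cos(pi*t)/pi - 3*sin(pi*t)/pi**2 + 4*cos(pi*t)/pi; evaluating from -4 to 0: ∫_{-4}^{0} (-3*t - 4) sin(pi*t) dt = (4/pi) - (-8/pi) = 12/pi.
Integrating by parts (boundary term plus one more integral), an antiderivative of (2*t) sin(pi*t) is -2*t*cos(pi*t)/pi + 2*sin(pi*t)/pi**2; evaluating from 0 to 4: ∫_{0}^{4} (2*t) sin(pi*t) dt = (-8/pi) - (0) = -8/pi.
Summing the pieces and multiplying by (1/4) gives b_4 = 1/pi.

1/pi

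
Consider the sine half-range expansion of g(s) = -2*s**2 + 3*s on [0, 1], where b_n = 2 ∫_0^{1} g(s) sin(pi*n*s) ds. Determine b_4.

-1/(2*pi)

b_4 = 2 ∫_0^{1} (-2*s**2 + 3*s) sin(4*pi*s) ds.
Integrating by parts twice (tabular method), an antiderivative of (-2*s**2 + 3*s) sin(4*pi*s) is s**2*cos(4*pi*s)/(2*pi) - s*sin(4*pi*s)/(4*pi**2) - 3*s*cos(4*pi*s)/(4*pi) + 3*sin(4*pi*s)/(16*pi**2) - cos(4*pi*s)/(16*pi**3); evaluating from 0 to 1: ∫_{0}^{1} (-2*s**2 + 3*s) sin(4*pi*s) ds = ((-4*pi**2 - 1)/(16*pi**3)) - (-1/(16*pi**3)) = -1/(4*pi).
Hence b_4 = 2·(-1/(4*pi)) = -1/(2*pi).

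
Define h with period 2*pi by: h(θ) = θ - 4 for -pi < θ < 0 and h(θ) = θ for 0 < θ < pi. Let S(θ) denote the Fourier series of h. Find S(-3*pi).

-2

θ = -3*pi differs from θ = pi by -2 full period(s), and the series is 2*pi-periodic.
At θ = pi the one-sided limits are h(pi^-) = pi and h(pi^+) = -4 - pi.
By Dirichlet's theorem the series converges to their average, [(pi) + (-4 - pi)]/2 = -2.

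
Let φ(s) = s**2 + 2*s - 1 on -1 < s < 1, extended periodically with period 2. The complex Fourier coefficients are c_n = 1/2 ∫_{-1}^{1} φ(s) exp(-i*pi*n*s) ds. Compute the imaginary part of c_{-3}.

2/(3*pi)

Since φ is real-valued, Im(c_{-3}) = -1/2 ∫_{-1}^{1} φ(s) sin(-3*pi*s) ds = b_{3}/2.
Integrating by parts twice (tabular method), an antiderivative of (s**2 + 2*s - 1) sin(-3*pi*s) is s**2*cos(3*pi*s)/(3*pi) - 2*s*sin(3*pi*s)/(9*pi**2) + 2*s*cos(3*pi*s)/(3*pi) - 2*sin(3*pi*s)/(9*pi**2) - cos(3*pi*s)/(3*pi) - 2*cos(3*pi*s)/(27*pi**3); evaluating from -1 to 1: ∫_{-1}^{1} (s**2 + 2*s - 1) sin(-3*pi*s) ds = (2*(1 - 9*pi**2)/(27*pi**3)) - (2*(1 + 9*pi**2)/(27*pi**3)) = -4/(3*pi).
Hence Im(c_{-3}) = (-1/2)·(-4/(3*pi)) = 2/(3*pi).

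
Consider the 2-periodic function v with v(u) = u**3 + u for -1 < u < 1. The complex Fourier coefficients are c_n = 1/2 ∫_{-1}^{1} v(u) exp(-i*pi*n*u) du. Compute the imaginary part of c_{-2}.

(3/4 - pi**2)/pi**3

Since v is real-valued, Im(c_{-2}) = -1/2 ∫_{-1}^{1} v(u) sin(-2*pi*u) du = b_{2}/2.
v is odd and sin(-2*pi*u) is odd, so the integrand is even: ∫_{-1}^{1} v(u) sin(-2*pi*u) du = 2∫_0^{1} v(u) sin(-2*pi*u) du.
Integrating by parts three times (tabular method), an antiderivative of (u**3 + u) sin(-2*pi*u) is u**3*cos(2*pi*u)/(2*pi) - 3*u**2*sin(2*pi*u)/(4*pi**2) - 3*u*cos(2*pi*u)/(4*pi**3) + u*cos(2*pi*u)/(2*pi) - sin(2*pi*u)/(4*pi**2) + 3*sin(2*pi*u)/(8*pi**4); evaluating from 0 to 1: ∫_{0}^{1} (u**3 + u) sin(-2*pi*u) du = ((-3/4 + pi**2)/pi**3) - (0) = (-3/4 + pi**2)/pi**3.
So ∫_{-1}^{1} v(u) sin(-2*pi*u) du = -3/(2*pi**3) + 2/pi.
Hence Im(c_{-2}) = (-1/2)·(-3/(2*pi**3) + 2/pi) = (3/4 - pi**2)/pi**3.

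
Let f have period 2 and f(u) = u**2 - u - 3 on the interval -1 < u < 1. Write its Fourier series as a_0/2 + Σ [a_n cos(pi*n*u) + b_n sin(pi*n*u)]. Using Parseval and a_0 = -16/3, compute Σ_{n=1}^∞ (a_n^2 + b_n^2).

38/45

Parseval: a_0^2/2 + Σ_{n≥1} (a_n^2+b_n^2) = ∫_{-1}^{1} f(u)^2 du = 226/15.
Subtract a_0^2/2 = 128/9: Σ (a_n^2+b_n^2) = 38/45.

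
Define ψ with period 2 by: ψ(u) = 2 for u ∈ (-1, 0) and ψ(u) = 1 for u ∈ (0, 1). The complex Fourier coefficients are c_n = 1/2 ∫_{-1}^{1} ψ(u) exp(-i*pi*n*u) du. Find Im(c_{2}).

Since ψ is real-valued, Im(c_{2}) = -1/2 ∫_{-1}^{1} ψ(u) sin(2*pi*u) du = -b_{2}/2.
Split the integral at the breakpoints.
Directly, an antiderivative of (2) sin(2*pi*u) is -cos(2*pi*u)/pi; evaluating from -1 to 0: ∫_{-1}^{0} (2) sin(2*pi*u) du = (-1/pi) - (-1/pi) = 0.
Directly, an antiderivative of (1) sin(2*pi*u) is -cos(2*pi*u)/(2*pi); evaluating from 0 to 1: ∫_{0}^{1} (1) sin(2*pi*u) du = (-1/(2*pi)) - (-1/(2*pi)) = 0.
So ∫_{-1}^{1} ψ(u) sin(2*pi*u) du = 0.
Hence Im(c_{2}) = (-1/2)·(0) = 0.

0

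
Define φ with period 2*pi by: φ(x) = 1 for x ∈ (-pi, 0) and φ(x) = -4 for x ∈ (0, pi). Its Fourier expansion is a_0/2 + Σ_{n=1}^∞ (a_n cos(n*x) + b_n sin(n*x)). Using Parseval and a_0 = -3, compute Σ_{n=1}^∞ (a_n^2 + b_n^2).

25/2

Parseval: a_0^2/2 + Σ_{n≥1} (a_n^2+b_n^2) = 1/pi ∫_{-pi}^{pi} φ(x)^2 dx = 17.
Subtract a_0^2/2 = 9/2: Σ (a_n^2+b_n^2) = 25/2.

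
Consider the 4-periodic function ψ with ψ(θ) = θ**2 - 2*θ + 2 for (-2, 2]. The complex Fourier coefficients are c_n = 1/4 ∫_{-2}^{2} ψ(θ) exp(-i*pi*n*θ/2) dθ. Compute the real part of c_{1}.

Since ψ is real-valued, Re(c_{1}) = 1/4 ∫_{-2}^{2} ψ(θ) cos(pi*θ/2) dθ = a_{1}/2.
Integrating by parts twice (tabular method), an antiderivative of (θ**2 - 2*θ + 2) cos(pi*θ/2) is 2*θ**2*sin(pi*θ/2)/pi - 4*θ*sin(pi*θ/2)/pi + 8*θ*cos(pi*θ/2)/pi**2 - 16*sin(pi*θ/2)/pi**3 + 4*sin(pi*θ/2)/pi - 8*cos(pi*θ/2)/pi**2; evaluating from -2 to 2: ∫_{-2}^{2} (θ**2 - 2*θ + 2) cos(pi*θ/2) dθ = (-8/pi**2) - (24/pi**2) = -32/pi**2.
Hence Re(c_{1}) = (1/4)·(-32/pi**2) = -8/pi**2.

-8/pi**2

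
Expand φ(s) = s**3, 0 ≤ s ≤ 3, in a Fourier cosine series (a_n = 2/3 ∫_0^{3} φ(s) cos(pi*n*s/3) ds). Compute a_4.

81/(8*pi**2)

a_4 = 2/3 ∫_0^{3} (s**3) cos(4*pi*s/3) ds.
Integrating by parts three times (tabular method), an antiderivative of (s**3) cos(4*pi*s/3) is 3*s**3*sin(4*pi*s/3)/(4*pi) + 27*s**2*cos(4*pi*s/3)/(16*pi**2) - 81*s*sin(4*pi*s/3)/(32*pi**3) - 243*cos(4*pi*s/3)/(128*pi**4); evaluating from 0 to 3: ∫_{0}^{3} (s**3) cos(4*pi*s/3) ds = (243*(-1 + 8*pi**2)/(128*pi**4)) - (-243/(128*pi**4)) = 243/(16*pi**2).
Hence a_4 = (2/3)·(243/(16*pi**2)) = 81/(8*pi**2).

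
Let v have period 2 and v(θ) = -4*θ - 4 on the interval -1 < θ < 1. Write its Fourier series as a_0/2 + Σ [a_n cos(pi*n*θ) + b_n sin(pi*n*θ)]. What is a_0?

a_0 = ∫_{-1}^{1} v(θ) dθ = -8.

-8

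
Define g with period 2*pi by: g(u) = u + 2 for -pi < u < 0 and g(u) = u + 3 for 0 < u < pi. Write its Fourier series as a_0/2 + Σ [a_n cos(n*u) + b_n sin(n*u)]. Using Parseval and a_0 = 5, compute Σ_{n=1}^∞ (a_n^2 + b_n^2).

1/2 + pi + 2*pi**2/3

Parseval: a_0^2/2 + Σ_{n≥1} (a_n^2+b_n^2) = 1/pi ∫_{-pi}^{pi} g(u)^2 du = pi + 2*pi**2/3 + 13.
Subtract a_0^2/2 = 25/2: Σ (a_n^2+b_n^2) = 1/2 + pi + 2*pi**2/3.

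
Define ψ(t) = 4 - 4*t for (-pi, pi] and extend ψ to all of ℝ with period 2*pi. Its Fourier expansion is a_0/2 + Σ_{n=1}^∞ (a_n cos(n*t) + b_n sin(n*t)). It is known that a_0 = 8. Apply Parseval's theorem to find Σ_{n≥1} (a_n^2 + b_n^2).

Parseval: a_0^2/2 + Σ_{n≥1} (a_n^2+b_n^2) = 1/pi ∫_{-pi}^{pi} ψ(t)^2 dt = 32 + 32*pi**2/3.
Subtract a_0^2/2 = 32: Σ (a_n^2+b_n^2) = 32*pi**2/3.

32*pi**2/3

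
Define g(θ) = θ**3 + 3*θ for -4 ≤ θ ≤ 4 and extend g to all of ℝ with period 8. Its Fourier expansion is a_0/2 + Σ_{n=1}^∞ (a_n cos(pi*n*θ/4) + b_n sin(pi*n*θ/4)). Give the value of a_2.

0

a_2 = 1/4 ∫_{-4}^{4} g(θ) cos(pi*θ/2) dθ.
g is odd and cos(pi*θ/2) is even, so the integrand is odd over a symmetric interval and the integral vanishes.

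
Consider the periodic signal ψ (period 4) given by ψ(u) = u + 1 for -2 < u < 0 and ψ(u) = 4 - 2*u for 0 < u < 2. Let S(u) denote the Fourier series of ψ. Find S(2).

u = 2 differs from u = -2 by 1 full period(s), and the series is 4-periodic.
At u = -2 the one-sided limits are ψ(-2^-) = 0 and ψ(-2^+) = -1.
By Dirichlet's theorem the series converges to their average, [(0) + (-1)]/2 = -1/2.

-1/2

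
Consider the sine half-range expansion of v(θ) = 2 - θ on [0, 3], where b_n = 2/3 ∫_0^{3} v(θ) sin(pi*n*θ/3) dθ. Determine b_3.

b_3 = 2/3 ∫_0^{3} (2 - θ) sin(pi*θ) dθ.
Integrating by parts (boundary term plus one more integral), an antiderivative of (2 - θ) sin(pi*θ) is θ*cos(pi*θ)/pi - sin(pi*θ)/pi**2 - 2*cos(pi*θ)/pi; evaluating from 0 to 3: ∫_{0}^{3} (2 - θ) sin(pi*θ) dθ = (-1/pi) - (-2/pi) = 1/pi.
Hence b_3 = (2/3)·(1/pi) = 2/(3*pi).

2/(3*pi)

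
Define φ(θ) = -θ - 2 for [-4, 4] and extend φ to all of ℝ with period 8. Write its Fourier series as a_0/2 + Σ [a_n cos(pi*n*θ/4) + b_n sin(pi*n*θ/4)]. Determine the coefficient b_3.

-8/(3*pi)

b_3 = 1/4 ∫_{-4}^{4} φ(θ) sin(3*pi*θ/4) dθ.
Integrating by parts (boundary term plus one more integral), an antiderivative of (-θ - 2) sin(3*pi*θ/4) is 4*θ*cos(3*pi*θ/4)/(3*pi) - 16*sin(3*pi*θ/4)/(9*pi**2) + 8*cos(3*pi*θ/4)/(3*pi); evaluating from -4 to 4: ∫_{-4}^{4} (-θ - 2) sin(3*pi*θ/4) dθ = (-8/pi) - (8/(3*pi)) = -32/(3*pi).
Hence b_3 = (1/4)·(-32/(3*pi)) = -8/(3*pi).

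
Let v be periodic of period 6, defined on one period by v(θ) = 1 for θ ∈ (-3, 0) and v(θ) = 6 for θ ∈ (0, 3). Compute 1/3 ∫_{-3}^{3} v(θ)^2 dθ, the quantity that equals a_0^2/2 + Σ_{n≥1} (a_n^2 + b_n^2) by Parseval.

37

1/3 ∫_{-3}^{3} v(θ)^2 dθ = 1/3 · (111) = 37.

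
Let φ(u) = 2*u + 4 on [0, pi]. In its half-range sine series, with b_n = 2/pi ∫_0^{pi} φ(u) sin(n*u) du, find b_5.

4*(pi + 4)/(5*pi)

b_5 = 2/pi ∫_0^{pi} (2*u + 4) sin(5*u) du.
Integrating by parts (boundary term plus one more integral), an antiderivative of (2*u + 4) sin(5*u) is -2*u*cos(5*u)/5 + 2*sin(5*u)/25 - 4*cos(5*u)/5; evaluating from 0 to pi: ∫_{0}^{pi} (2*u + 4) sin(5*u) du = (4/5 + 2*pi/5) - (-4/5) = 2*pi/5 + 8/5.
Hence b_5 = (2/pi)·(2*pi/5 + 8/5) = 4*(pi + 4)/(5*pi).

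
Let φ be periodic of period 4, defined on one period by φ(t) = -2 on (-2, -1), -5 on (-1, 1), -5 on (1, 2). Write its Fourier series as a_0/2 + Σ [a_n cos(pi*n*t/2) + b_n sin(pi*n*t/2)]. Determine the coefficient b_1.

-3/pi

b_1 = 1/2 ∫_{-2}^{2} φ(t) sin(pi*t/2) dt.
Split the integral at the breakpoints.
Directly, an antiderivative of (-2) sin(pi*t/2) is 4*cos(pi*t/2)/pi; evaluating from -2 to -1: ∫_{-2}^{-1} (-2) sin(pi*t/2) dt = (0) - (-4/pi) = 4/pi.
Directly, an antiderivative of (-5) sin(pi*t/2) is 10*cos(pi*t/2)/pi; evaluating from -1 to 1: ∫_{-1}^{1} (-5) sin(pi*t/2) dt = (0) - (0) = 0.
Directly, an antiderivative of (-5) sin(pi*t/2) is 10*cos(pi*t/2)/pi; evaluating from 1 to 2: ∫_{1}^{2} (-5) sin(pi*t/2) dt = (-10/pi) - (0) = -10/pi.
Summing the pieces and multiplying by (1/2) gives b_1 = -3/pi.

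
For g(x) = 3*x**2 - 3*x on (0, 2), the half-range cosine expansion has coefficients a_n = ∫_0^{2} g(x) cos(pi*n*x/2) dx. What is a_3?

a_3 = ∫_0^{2} (3*x**2 - 3*x) cos(3*pi*x/2) dx.
Integrating by parts twice (tabular method), an antiderivative of (3*x**2 - 3*x) cos(3*pi*x/2) is 2*x**2*sin(3*pi*x/2)/pi - 2*x*sin(3*pi*x/2)/pi + 8*x*cos(3*pi*x/2)/(3*pi**2) - 16*sin(3*pi*x/2)/(9*pi**3) - 4*cos(3*pi*x/2)/(3*pi**2); evaluating from 0 to 2: ∫_{0}^{2} (3*x**2 - 3*x) cos(3*pi*x/2) dx = (-4/pi**2) - (-4/(3*pi**2)) = -8/(3*pi**2).
Hence a_3 = -8/(3*pi**2).

-8/(3*pi**2)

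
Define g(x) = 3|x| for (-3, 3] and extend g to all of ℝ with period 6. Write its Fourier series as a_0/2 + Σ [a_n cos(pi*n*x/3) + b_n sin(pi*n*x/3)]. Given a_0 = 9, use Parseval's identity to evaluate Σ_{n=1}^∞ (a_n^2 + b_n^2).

27/2

Parseval: a_0^2/2 + Σ_{n≥1} (a_n^2+b_n^2) = 1/3 ∫_{-3}^{3} g(x)^2 dx = 54.
Subtract a_0^2/2 = 81/2: Σ (a_n^2+b_n^2) = 27/2.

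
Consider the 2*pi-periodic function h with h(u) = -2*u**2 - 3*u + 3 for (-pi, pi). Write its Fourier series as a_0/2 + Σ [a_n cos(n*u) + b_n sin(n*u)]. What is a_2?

a_2 = 1/pi ∫_{-pi}^{pi} h(u) cos(2*u) du.
Integrating by parts twice (tabular method), an antiderivative of (-2*u**2 - 3*u + 3) cos(2*u) is -u**2*sin(2*u) - 3*u*sin(2*u)/2 - u*cos(2*u) + 2*sin(2*u) - 3*cos(2*u)/4; evaluating from -pi to pi: ∫_{-pi}^{pi} (-2*u**2 - 3*u + 3) cos(2*u) du = (-pi - 3/4) - (-3/4 + pi) = -2*pi.
Hence a_2 = (1/pi)·(-2*pi) = -2.

-2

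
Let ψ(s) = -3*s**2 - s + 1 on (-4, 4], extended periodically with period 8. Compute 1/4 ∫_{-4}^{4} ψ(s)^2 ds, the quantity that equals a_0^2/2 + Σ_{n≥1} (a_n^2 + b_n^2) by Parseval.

1/4 ∫_{-4}^{4} ψ(s)^2 ds = 1/4 · (52216/15) = 13054/15.

13054/15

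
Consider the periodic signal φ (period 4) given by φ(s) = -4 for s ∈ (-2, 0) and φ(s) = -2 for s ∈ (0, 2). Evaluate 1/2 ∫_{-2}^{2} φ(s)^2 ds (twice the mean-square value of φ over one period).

1/2 ∫_{-2}^{2} φ(s)^2 ds = 1/2 · (40) = 20.

20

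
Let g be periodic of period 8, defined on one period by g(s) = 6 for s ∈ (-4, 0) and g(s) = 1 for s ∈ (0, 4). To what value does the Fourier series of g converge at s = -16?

s = -16 differs from s = 0 by -2 full period(s), and the series is 8-periodic.
At s = 0 the one-sided limits are g(0^-) = 6 and g(0^+) = 1.
By Dirichlet's theorem the series converges to their average, [(6) + (1)]/2 = 7/2.

7/2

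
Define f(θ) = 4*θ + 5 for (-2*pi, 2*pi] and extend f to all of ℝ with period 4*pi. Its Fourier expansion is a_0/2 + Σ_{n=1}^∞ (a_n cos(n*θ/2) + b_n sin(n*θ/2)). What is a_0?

10

a_0 = (1/(2*pi)) ∫_{-2*pi}^{2*pi} f(θ) dθ = (1/(2*pi)) · (20*pi) = 10.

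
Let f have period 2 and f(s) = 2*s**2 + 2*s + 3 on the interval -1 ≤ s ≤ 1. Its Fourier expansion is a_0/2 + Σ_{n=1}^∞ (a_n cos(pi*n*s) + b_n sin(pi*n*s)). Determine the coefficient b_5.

4/(5*pi)

b_5 = ∫_{-1}^{1} f(s) sin(5*pi*s) ds.
Integrating by parts twice (tabular method), an antiderivative of (2*s**2 + 2*s + 3) sin(5*pi*s) is -2*s**2*cos(5*pi*s)/(5*pi) + 4*s*sin(5*pi*s)/(25*pi**2) - 2*s*cos(5*pi*s)/(5*pi) + 2*sin(5*pi*s)/(25*pi**2) - 3*cos(5*pi*s)/(5*pi) + 4*cos(5*pi*s)/(125*pi**3); evaluating from -1 to 1: ∫_{-1}^{1} (2*s**2 + 2*s + 3) sin(5*pi*s) ds = ((-4 + 175*pi**2)/(125*pi**3)) - ((-4 + 75*pi**2)/(125*pi**3)) = 4/(5*pi).
Hence b_5 = 4/(5*pi).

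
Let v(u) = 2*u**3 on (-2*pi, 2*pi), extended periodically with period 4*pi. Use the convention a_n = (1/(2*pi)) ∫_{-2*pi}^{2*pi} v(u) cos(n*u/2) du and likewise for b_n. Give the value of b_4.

b_4 = (1/(2*pi)) ∫_{-2*pi}^{2*pi} v(u) sin(2*u) du.
v is odd and sin(2*u) is odd, so the integrand is even and b_4 = 1/pi ∫_0^{2*pi} v(u) sin(2*u) du.
Integrating by parts three times (tabular method), an antiderivative of (2*u**3) sin(2*u) is -u**3*cos(2*u) + 3*u**2*sin(2*u)/2 + 3*u*cos(2*u)/2 - 3*sin(2*u)/4; evaluating from 0 to 2*pi: ∫_{0}^{2*pi} (2*u**3) sin(2*u) du = (pi*(3 - 8*pi**2)) - (0) = pi*(3 - 8*pi**2).
Hence b_4 = (1/pi)·(pi*(3 - 8*pi**2)) = 3 - 8*pi**2.

3 - 8*pi**2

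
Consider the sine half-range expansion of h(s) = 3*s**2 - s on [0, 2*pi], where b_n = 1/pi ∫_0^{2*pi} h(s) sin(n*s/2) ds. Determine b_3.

b_3 = 1/pi ∫_0^{2*pi} (3*s**2 - s) sin(3*s/2) ds.
Integrating by parts twice (tabular method), an antiderivative of (3*s**2 - s) sin(3*s/2) is -2*s**2*cos(3*s/2) + 8*s*sin(3*s/2)/3 + 2*s*cos(3*s/2)/3 - 4*sin(3*s/2)/9 + 16*cos(3*s/2)/9; evaluating from 0 to 2*pi: ∫_{0}^{2*pi} (3*s**2 - s) sin(3*s/2) ds = (-4*pi/3 - 16/9 + 8*pi**2) - (16/9) = -4*pi/3 - 32/9 + 8*pi**2.
Hence b_3 = (1/pi)·(-4*pi/3 - 32/9 + 8*pi**2) = -4/3 - 32/(9*pi) + 8*pi.

-4/3 - 32/(9*pi) + 8*pi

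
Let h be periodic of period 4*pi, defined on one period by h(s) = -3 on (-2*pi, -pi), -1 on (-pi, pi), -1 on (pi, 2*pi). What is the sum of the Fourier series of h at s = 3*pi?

-2

s = 3*pi differs from s = -pi by 1 full period(s), and the series is 4*pi-periodic.
At s = -pi the one-sided limits are h(-pi^-) = -3 and h(-pi^+) = -1.
By Dirichlet's theorem the series converges to their average, [(-3) + (-1)]/2 = -2.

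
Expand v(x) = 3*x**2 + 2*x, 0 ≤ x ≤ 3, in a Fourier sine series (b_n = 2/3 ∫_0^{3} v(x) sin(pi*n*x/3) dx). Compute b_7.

b_7 = 2/3 ∫_0^{3} (3*x**2 + 2*x) sin(7*pi*x/3) dx.
Integrating by parts twice (tabular method), an antiderivative of (3*x**2 + 2*x) sin(7*pi*x/3) is -9*x**2*cos(7*pi*x/3)/(7*pi) + 54*x*sin(7*pi*x/3)/(49*pi**2) - 6*x*cos(7*pi*x/3)/(7*pi) + 18*sin(7*pi*x/3)/(49*pi**2) + 162*cos(7*pi*x/3)/(343*pi**3); evaluating from 0 to 3: ∫_{0}^{3} (3*x**2 + 2*x) sin(7*pi*x/3) dx = (9*(-18 + 539*pi**2)/(343*pi**3)) - (162/(343*pi**3)) = 9*(-36 + 539*pi**2)/(343*pi**3).
Hence b_7 = (2/3)·(9*(-36 + 539*pi**2)/(343*pi**3)) = 6*(-36 + 539*pi**2)/(343*pi**3).

6*(-36 + 539*pi**2)/(343*pi**3)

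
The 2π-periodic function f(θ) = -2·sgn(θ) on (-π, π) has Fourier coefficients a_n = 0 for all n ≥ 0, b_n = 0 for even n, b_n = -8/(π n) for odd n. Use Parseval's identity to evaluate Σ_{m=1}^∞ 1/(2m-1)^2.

Parseval: Σ b_n^2 = (1/π) ∫_{-π}^{π} f(θ)^2 dθ = 8.
Only odd n contribute, with b_n^2 = 64/(π^2 n^2), so Σ_{m≥1} 1/(2m-1)^2 = π^2·(8)/64 = pi**2/8.

pi**2/8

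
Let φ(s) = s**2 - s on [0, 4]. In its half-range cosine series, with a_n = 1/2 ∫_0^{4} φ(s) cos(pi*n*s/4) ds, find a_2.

16/pi**2

a_2 = 1/2 ∫_0^{4} (s**2 - s) cos(pi*s/2) ds.
Integrating by parts twice (tabular method), an antiderivative of (s**2 - s) cos(pi*s/2) is 2*s**2*sin(pi*s/2)/pi - 2*s*sin(pi*s/2)/pi + 8*s*cos(pi*s/2)/pi**2 - 16*sin(pi*s/2)/pi**3 - 4*cos(pi*s/2)/pi**2; evaluating from 0 to 4: ∫_{0}^{4} (s**2 - s) cos(pi*s/2) ds = (28/pi**2) - (-4/pi**2) = 32/pi**2.
Hence a_2 = (1/2)·(32/pi**2) = 16/pi**2.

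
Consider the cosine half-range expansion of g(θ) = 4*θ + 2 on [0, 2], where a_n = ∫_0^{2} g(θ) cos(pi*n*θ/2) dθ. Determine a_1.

a_1 = ∫_0^{2} (4*θ + 2) cos(pi*θ/2) dθ.
Integrating by parts (boundary term plus one more integral), an antiderivative of (4*θ + 2) cos(pi*θ/2) is 8*θ*sin(pi*θ/2)/pi + 4*sin(pi*θ/2)/pi + 16*cos(pi*θ/2)/pi**2; evaluating from 0 to 2: ∫_{0}^{2} (4*θ + 2) cos(pi*θ/2) dθ = (-16/pi**2) - (16/pi**2) = -32/pi**2.
Hence a_1 = -32/pi**2.

-32/pi**2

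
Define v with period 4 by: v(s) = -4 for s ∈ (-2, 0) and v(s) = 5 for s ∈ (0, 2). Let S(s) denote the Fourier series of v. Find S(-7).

5

s = -7 differs from s = 1 by -2 full period(s), and the series is 4-periodic.
v is continuous at s = 1 with value 5, so the series converges to 5 there.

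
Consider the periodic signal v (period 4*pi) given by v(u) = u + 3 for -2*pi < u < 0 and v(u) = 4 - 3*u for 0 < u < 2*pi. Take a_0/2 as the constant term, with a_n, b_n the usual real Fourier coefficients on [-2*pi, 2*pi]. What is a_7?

16/(49*pi)

a_7 = (1/(2*pi)) ∫_{-2*pi}^{2*pi} v(u) cos(7*u/2) du.
Split the integral at the breakpoints.
Integrating by parts (boundary term plus one more integral), an antiderivative of (u + 3) cos(7*u/2) is 2*u*sin(7*u/2)/7 + 6*sin(7*u/2)/7 + 4*cos(7*u/2)/49; evaluating from -2*pi to 0: ∫_{-2*pi}^{0} (u + 3) cos(7*u/2) du = (4/49) - (-4/49) = 8/49.
Integrating by parts (boundary term plus one more integral), an antiderivative of (4 - 3*u) cos(7*u/2) is -6*u*sin(7*u/2)/7 + 8*sin(7*u/2)/7 - 12*cos(7*u/2)/49; evaluating from 0 to 2*pi: ∫_{0}^{2*pi} (4 - 3*u) cos(7*u/2) du = (12/49) - (-12/49) = 24/49.
Summing the pieces and multiplying by (1/(2*pi)) gives a_7 = 16/(49*pi).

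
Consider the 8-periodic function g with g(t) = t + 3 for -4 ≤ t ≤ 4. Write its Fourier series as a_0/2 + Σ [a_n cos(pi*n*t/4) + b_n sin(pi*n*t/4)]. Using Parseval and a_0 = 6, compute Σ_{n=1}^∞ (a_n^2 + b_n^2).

Parseval: a_0^2/2 + Σ_{n≥1} (a_n^2+b_n^2) = 1/4 ∫_{-4}^{4} g(t)^2 dt = 86/3.
Subtract a_0^2/2 = 18: Σ (a_n^2+b_n^2) = 32/3.

32/3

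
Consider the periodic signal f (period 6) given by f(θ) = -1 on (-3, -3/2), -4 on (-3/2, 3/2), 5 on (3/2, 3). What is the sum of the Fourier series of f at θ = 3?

2

At θ = 3 the one-sided limits are f(3^-) = 5 and f(3^+) = -1.
By Dirichlet's theorem the series converges to their average, [(5) + (-1)]/2 = 2.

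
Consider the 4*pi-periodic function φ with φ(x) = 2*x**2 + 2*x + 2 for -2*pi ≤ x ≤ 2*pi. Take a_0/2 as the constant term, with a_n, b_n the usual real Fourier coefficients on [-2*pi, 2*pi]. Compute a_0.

a_0 = (1/(2*pi)) ∫_{-2*pi}^{2*pi} φ(x) dx = (1/(2*pi)) · (8*pi + 32*pi**3/3) = 4 + 16*pi**2/3.

4 + 16*pi**2/3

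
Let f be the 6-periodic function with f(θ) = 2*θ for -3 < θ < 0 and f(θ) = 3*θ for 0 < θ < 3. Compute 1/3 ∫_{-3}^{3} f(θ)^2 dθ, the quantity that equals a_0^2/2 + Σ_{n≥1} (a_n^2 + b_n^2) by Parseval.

39

1/3 ∫_{-3}^{3} f(θ)^2 dθ = 1/3 · (117) = 39.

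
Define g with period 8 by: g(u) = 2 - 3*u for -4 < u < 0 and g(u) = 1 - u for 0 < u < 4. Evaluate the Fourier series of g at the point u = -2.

8

g is continuous at u = -2 with value 8, so the series converges to 8 there.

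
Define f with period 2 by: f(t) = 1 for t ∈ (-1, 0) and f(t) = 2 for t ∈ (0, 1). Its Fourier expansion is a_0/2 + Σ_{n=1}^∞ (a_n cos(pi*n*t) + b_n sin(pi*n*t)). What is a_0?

a_0 = ∫_{-1}^{1} f(t) dt = 3.

3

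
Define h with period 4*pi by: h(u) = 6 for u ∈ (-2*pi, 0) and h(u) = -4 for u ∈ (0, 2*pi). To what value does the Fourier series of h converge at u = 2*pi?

1

At u = 2*pi the one-sided limits are h(2*pi^-) = -4 and h(2*pi^+) = 6.
By Dirichlet's theorem the series converges to their average, [(-4) + (6)]/2 = 1.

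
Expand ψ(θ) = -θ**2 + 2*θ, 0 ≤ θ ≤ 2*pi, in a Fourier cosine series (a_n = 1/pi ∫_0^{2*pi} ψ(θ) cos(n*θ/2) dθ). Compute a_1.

a_1 = 1/pi ∫_0^{2*pi} (-θ**2 + 2*θ) cos(θ/2) dθ.
Integrating by parts twice (tabular method), an antiderivative of (-θ**2 + 2*θ) cos(θ/2) is -2*θ**2*sin(θ/2) + 4*θ*sin(θ/2) - 8*θ*cos(θ/2) + 16*sin(θ/2) + 8*cos(θ/2); evaluating from 0 to 2*pi: ∫_{0}^{2*pi} (-θ**2 + 2*θ) cos(θ/2) dθ = (-8 + 16*pi) - (8) = -16 + 16*pi.
Hence a_1 = (1/pi)·(-16 + 16*pi) = 16 - 16/pi.

16 - 16/pi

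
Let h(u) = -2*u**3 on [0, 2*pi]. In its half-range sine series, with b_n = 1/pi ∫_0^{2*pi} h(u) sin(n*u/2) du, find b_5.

b_5 = 1/pi ∫_0^{2*pi} (-2*u**3) sin(5*u/2) du.
Integrating by parts three times (tabular method), an antiderivative of (-2*u**3) sin(5*u/2) is 4*u**3*cos(5*u/2)/5 - 24*u**2*sin(5*u/2)/25 - 96*u*cos(5*u/2)/125 + 192*sin(5*u/2)/625; evaluating from 0 to 2*pi: ∫_{0}^{2*pi} (-2*u**3) sin(5*u/2) du = (32*pi*(6 - 25*pi**2)/125) - (0) = 32*pi*(6 - 25*pi**2)/125.
Hence b_5 = (1/pi)·(32*pi*(6 - 25*pi**2)/125) = 192/125 - 32*pi**2/5.

192/125 - 32*pi**2/5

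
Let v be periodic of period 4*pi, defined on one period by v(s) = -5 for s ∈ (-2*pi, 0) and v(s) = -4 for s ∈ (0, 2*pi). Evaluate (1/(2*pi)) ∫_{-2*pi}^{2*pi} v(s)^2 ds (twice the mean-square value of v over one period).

41

(1/(2*pi)) ∫_{-2*pi}^{2*pi} v(s)^2 ds = (1/(2*pi)) · (82*pi) = 41.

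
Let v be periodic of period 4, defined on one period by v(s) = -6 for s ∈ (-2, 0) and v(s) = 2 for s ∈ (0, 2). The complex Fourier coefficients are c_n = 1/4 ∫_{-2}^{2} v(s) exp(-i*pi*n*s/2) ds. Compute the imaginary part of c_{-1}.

Since v is real-valued, Im(c_{-1}) = -1/4 ∫_{-2}^{2} v(s) sin(-pi*s/2) ds = b_{1}/2.
Split the integral at the breakpoints.
Directly, an antiderivative of (-6) sin(-pi*s/2) is -12*cos(pi*s/2)/pi; evaluating from -2 to 0: ∫_{-2}^{0} (-6) sin(-pi*s/2) ds = (-12/pi) - (12/pi) = -24/pi.
Directly, an antiderivative of (2) sin(-pi*s/2) is 4*cos(pi*s/2)/pi; evaluating from 0 to 2: ∫_{0}^{2} (2) sin(-pi*s/2) ds = (-4/pi) - (4/pi) = -8/pi.
So ∫_{-2}^{2} v(s) sin(-pi*s/2) ds = -32/pi.
Hence Im(c_{-1}) = (-1/4)·(-32/pi) = 8/pi.

8/pi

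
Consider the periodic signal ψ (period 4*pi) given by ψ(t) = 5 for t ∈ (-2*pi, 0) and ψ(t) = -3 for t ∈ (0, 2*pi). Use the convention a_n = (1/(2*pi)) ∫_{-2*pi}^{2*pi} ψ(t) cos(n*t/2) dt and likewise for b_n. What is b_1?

-16/pi

b_1 = (1/(2*pi)) ∫_{-2*pi}^{2*pi} ψ(t) sin(t/2) dt.
Split the integral at the breakpoints.
Directly, an antiderivative of (5) sin(t/2) is -10*cos(t/2); evaluating from -2*pi to 0: ∫_{-2*pi}^{0} (5) sin(t/2) dt = (-10) - (10) = -20.
Directly, an antiderivative of (-3) sin(t/2) is 6*cos(t/2); evaluating from 0 to 2*pi: ∫_{0}^{2*pi} (-3) sin(t/2) dt = (-6) - (6) = -12.
Summing the pieces and multiplying by (1/(2*pi)) gives b_1 = -16/pi.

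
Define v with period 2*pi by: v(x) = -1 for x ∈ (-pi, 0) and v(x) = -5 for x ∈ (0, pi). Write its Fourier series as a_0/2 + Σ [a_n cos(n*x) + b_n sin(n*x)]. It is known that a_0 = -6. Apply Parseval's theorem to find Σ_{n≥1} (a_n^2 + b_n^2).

8

Parseval: a_0^2/2 + Σ_{n≥1} (a_n^2+b_n^2) = 1/pi ∫_{-pi}^{pi} v(x)^2 dx = 26.
Subtract a_0^2/2 = 18: Σ (a_n^2+b_n^2) = 8.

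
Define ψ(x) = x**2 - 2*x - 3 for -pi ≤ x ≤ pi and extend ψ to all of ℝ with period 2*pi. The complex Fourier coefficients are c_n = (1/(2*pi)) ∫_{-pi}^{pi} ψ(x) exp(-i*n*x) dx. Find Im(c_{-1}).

-2

Since ψ is real-valued, Im(c_{-1}) = -(1/(2*pi)) ∫_{-pi}^{pi} ψ(x) sin(-x) dx = b_{1}/2.
Integrating by parts twice (tabular method), an antiderivative of (x**2 - 2*x - 3) sin(-x) is x**2*cos(x) - 2*x*sin(x) - 2*x*cos(x) + 2*sin(x) - 5*cos(x); evaluating from -pi to pi: ∫_{-pi}^{pi} (x**2 - 2*x - 3) sin(-x) dx = (-pi**2 + 5 + 2*pi) - (-pi**2 - 2*pi + 5) = 4*pi.
Hence Im(c_{-1}) = (-1/(2*pi))·(4*pi) = -2.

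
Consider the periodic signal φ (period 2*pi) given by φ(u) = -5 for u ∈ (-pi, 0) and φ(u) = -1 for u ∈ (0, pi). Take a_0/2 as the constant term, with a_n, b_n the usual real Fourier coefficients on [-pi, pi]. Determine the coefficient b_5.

8/(5*pi)

b_5 = 1/pi ∫_{-pi}^{pi} φ(u) sin(5*u) du.
Split the integral at the breakpoints.
Directly, an antiderivative of (-5) sin(5*u) is cos(5*u); evaluating from -pi to 0: ∫_{-pi}^{0} (-5) sin(5*u) du = (1) - (-1) = 2.
Directly, an antiderivative of (-1) sin(5*u) is cos(5*u)/5; evaluating from 0 to pi: ∫_{0}^{pi} (-1) sin(5*u) du = (-1/5) - (1/5) = -2/5.
Summing the pieces and multiplying by (1/pi) gives b_5 = 8/(5*pi).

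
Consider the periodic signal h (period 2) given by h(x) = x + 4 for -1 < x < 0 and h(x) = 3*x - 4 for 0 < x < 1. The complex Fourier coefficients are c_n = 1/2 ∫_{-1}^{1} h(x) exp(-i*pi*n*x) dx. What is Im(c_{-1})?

Since h is real-valued, Im(c_{-1}) = -1/2 ∫_{-1}^{1} h(x) sin(-pi*x) dx = b_{1}/2.
Split the integral at the breakpoints.
Integrating by parts (boundary term plus one more integral), an antiderivative of (x + 4) sin(-pi*x) is x*cos(pi*x)/pi - sin(pi*x)/pi**2 + 4*cos(pi*x)/pi; evaluating from -1 to 0: ∫_{-1}^{0} (x + 4) sin(-pi*x) dx = (4/pi) - (-3/pi) = 7/pi.
Integrating by parts (boundary term plus one more integral), an antiderivative of (3*x - 4) sin(-pi*x) is 3*x*cos(pi*x)/pi - 3*sin(pi*x)/pi**2 - 4*cos(pi*x)/pi; evaluating from 0 to 1: ∫_{0}^{1} (3*x - 4) sin(-pi*x) dx = (1/pi) - (-4/pi) = 5/pi.
So ∫_{-1}^{1} h(x) sin(-pi*x) dx = 12/pi.
Hence Im(c_{-1}) = (-1/2)·(12/pi) = -6/pi.

-6/pi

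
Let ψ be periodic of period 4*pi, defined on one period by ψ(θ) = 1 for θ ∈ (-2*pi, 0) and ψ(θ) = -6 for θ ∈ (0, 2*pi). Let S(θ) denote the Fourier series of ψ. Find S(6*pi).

θ = 6*pi differs from θ = -2*pi by 2 full period(s), and the series is 4*pi-periodic.
At θ = -2*pi the one-sided limits are ψ(-2*pi^-) = -6 and ψ(-2*pi^+) = 1.
By Dirichlet's theorem the series converges to their average, [(-6) + (1)]/2 = -5/2.

-5/2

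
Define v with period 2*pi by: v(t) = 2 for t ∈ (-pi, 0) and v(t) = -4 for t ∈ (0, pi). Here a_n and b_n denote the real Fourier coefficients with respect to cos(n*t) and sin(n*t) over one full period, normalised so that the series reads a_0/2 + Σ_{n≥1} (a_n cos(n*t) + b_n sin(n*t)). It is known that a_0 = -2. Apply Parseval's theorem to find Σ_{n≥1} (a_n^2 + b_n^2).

Parseval: a_0^2/2 + Σ_{n≥1} (a_n^2+b_n^2) = 1/pi ∫_{-pi}^{pi} v(t)^2 dt = 20.
Subtract a_0^2/2 = 2: Σ (a_n^2+b_n^2) = 18.

18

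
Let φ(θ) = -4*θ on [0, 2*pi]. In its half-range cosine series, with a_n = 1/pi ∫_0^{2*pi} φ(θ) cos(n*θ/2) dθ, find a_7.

32/(49*pi)

a_7 = 1/pi ∫_0^{2*pi} (-4*θ) cos(7*θ/2) dθ.
Integrating by parts (boundary term plus one more integral), an antiderivative of (-4*θ) cos(7*θ/2) is -8*θ*sin(7*θ/2)/7 - 16*cos(7*θ/2)/49; evaluating from 0 to 2*pi: ∫_{0}^{2*pi} (-4*θ) cos(7*θ/2) dθ = (16/49) - (-16/49) = 32/49.
Hence a_7 = (1/pi)·(32/49) = 32/(49*pi).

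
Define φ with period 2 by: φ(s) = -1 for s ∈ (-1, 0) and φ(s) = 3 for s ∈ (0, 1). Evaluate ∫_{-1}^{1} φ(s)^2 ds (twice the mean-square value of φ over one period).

10

∫_{-1}^{1} φ(s)^2 ds = 10.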